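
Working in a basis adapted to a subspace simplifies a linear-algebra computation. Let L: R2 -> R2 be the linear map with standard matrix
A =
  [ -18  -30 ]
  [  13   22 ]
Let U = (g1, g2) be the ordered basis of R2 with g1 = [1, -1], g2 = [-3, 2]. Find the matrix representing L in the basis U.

The j-th column of [L]_U is [L(gj)]_U.
L(g1) = A g1 = [12, -9] = 3g1 - 3g2, so column 1 is [3, -3].
Repeating for g2 and assembling the columns gives [[3, -3], [-3, 1]].

[[3, -3], [-3, 1]]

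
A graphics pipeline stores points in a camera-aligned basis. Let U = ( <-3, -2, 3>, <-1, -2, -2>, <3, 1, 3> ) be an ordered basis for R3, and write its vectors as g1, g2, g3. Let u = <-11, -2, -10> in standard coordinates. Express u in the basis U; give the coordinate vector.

We seek scalars with c_1 g1 + ... + c_3 g3 = u; equivalently solve M c = u where the columns of M are g1, ..., g3.
Row-reducing the augmented matrix [M | u] gives c = (0, -1, -4).
Check: 0·g1 - g2 - 4g3 = <-11, -2, -10>.

<0, -1, -4>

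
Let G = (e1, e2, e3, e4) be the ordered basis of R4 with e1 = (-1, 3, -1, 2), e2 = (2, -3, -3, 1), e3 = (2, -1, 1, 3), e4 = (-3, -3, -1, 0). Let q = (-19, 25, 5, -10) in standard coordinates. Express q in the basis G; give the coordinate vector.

(3, -4, -4, 0)

Write q = c_1 e1 + ... + c_4 e4 and solve for the c_i.
Solving this 4x4 system gives c = (3, -4, -4, 0).
Check: 3e1 - 4e2 - 4e3 + 0·e4 = (-19, 25, 5, -10).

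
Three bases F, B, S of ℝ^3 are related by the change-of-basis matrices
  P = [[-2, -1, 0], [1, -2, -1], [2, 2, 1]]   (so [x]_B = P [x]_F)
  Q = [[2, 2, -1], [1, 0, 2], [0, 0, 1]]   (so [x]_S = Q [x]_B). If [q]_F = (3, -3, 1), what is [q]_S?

(9, -1, 1)

Composing the changes, [q]_S = Q P [q]_F.
Q P = [[-4, -8, -3], [2, 3, 2], [2, 2, 1]]; applying this to (3, -3, 1) gives (9, -1, 1).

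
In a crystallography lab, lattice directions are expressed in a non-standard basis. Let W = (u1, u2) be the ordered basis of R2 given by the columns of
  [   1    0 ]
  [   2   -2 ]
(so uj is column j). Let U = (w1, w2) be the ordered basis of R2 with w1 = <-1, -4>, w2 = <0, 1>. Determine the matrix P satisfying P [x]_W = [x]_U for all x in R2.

[[-1, 0], [-2, -2]]

Take x = uj: its W-coordinates are the j-th standard unit vector, so P e_j — column j of P — equals [uj]_U.
u1 = -w1 - 2w2, giving column 1 = <-1, -2>; repeating for each j gives P = [[-1, 0], [-2, -2]].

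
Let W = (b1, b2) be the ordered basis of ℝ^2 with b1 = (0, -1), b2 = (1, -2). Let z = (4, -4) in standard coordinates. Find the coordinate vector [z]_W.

(-4, 4)

Write z = c_1 b1 + c_2 b2 and solve for the c_i.
System: 0c_1 + c_2 = 4, -c_1 - 2c_2 = -4; solving gives c_1 = -4, c_2 = 4.
Check: -4b1 + 4b2 = (4, -4).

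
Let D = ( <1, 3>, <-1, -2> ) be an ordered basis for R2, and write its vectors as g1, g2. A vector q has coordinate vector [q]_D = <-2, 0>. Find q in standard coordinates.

<-2, -6>

By definition q = -2g1 + 0·g2.
Summing componentwise gives <-2, -6>.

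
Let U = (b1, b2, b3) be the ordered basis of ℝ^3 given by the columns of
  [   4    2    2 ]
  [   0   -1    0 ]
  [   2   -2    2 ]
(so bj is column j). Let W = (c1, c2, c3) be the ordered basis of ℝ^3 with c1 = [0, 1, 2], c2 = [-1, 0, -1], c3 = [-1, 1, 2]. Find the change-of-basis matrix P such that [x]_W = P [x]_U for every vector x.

Let M have columns bj and N have columns cj. Then for every x, N [x]_W = x = M [x]_U, so P = N^(-1) M.
Since det N = 1, N^(-1) has integer entries; multiplying gives P = [[2, 1, 0], [-2, 0, -2], [-2, -2, 0]].

[[2, 1, 0], [-2, 0, -2], [-2, -2, 0]]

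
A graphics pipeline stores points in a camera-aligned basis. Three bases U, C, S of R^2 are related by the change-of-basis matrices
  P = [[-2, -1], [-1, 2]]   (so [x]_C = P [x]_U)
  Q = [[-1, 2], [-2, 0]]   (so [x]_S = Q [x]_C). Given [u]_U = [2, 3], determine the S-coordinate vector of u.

[15, 14]

Composing the changes, [u]_S = Q P [u]_U.
Q P = [[0, 5], [4, 2]]; applying this to [2, 3] gives [15, 14].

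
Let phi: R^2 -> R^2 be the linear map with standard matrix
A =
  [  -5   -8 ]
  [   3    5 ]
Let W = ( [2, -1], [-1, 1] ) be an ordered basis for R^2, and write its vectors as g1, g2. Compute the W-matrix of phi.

[[-1, -1], [0, 1]]

With P the matrix whose columns are g1, g2, [phi]_W = P^(-1) A P.
Column by column: phi(g1) = A g1 = [-2, 1]; its W-coordinates [-1, 0] give column 1.
Continuing for each basis vector yields [phi]_W = [[-1, -1], [0, 1]].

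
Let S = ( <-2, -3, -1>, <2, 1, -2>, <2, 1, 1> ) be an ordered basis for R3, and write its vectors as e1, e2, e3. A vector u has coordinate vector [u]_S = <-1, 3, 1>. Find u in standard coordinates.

By definition u = -e1 + 3e2 + e3.
Summing componentwise gives <10, 7, -4>.

<10, 7, -4>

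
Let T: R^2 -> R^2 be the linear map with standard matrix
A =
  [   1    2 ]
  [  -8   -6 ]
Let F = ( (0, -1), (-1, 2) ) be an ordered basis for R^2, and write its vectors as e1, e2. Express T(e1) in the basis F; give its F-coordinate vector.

(-2, 2)

Compute T(e1) = A e1 = (-2, 6) in standard coordinates.
Then write this in F-coordinates: solve for y in y_1 e1 + y_2 e2 = (-2, 6).
This gives y = (-2, 2), which is column 1 of [T]_F.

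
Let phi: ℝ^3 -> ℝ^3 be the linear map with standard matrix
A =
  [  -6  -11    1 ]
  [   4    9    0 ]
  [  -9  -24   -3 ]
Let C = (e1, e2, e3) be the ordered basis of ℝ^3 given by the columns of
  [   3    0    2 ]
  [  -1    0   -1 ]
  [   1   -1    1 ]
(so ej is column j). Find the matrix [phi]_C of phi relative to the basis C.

[[0, -1, -2], [3, -3, -2], [-3, 1, 3]]

The j-th column of [phi]_C is [phi(ej)]_C.
phi(e1) = A e1 = (-6, 3, -6) = 0·e1 + 3e2 - 3e3, so column 1 is (0, 3, -3).
Repeating for e2, e3 and assembling the columns gives [[0, -1, -2], [3, -3, -2], [-3, 1, 3]].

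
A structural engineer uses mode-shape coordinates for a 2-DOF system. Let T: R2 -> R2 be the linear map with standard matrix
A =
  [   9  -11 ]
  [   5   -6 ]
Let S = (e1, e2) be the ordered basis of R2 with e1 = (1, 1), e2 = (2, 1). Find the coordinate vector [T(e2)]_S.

(1, 3)

Column 2 of [T]_S is the S-coordinate vector of T(e2).
In standard coordinates T(e2) = A e2 = (7, 4).
Converting to S: (7, 4) = e1 + 3e2, so the coordinate vector is (1, 3).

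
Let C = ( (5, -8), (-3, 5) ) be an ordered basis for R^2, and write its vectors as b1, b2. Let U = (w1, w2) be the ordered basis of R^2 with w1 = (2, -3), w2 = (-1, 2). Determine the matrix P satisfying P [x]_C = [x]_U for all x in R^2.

[[2, -1], [-1, 1]]

Column j of P is [bj]_U, since P maps C-coordinates to U-coordinates.
Expressing b1 in U: b1 = 2w1 - w2, so column 1 of P is (2, -1).
Doing the same for each bj gives P = [[2, -1], [-1, 1]].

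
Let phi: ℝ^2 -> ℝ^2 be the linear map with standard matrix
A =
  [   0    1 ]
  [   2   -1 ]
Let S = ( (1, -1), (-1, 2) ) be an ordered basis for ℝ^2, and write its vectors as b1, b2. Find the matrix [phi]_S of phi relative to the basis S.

With P the matrix whose columns are b1, b2, [phi]_S = P^(-1) A P.
Column by column: phi(b1) = A b1 = (-1, 3); its S-coordinates (1, 2) give column 1.
Continuing for each basis vector yields [phi]_S = [[1, 0], [2, -2]].

[[1, 0], [2, -2]]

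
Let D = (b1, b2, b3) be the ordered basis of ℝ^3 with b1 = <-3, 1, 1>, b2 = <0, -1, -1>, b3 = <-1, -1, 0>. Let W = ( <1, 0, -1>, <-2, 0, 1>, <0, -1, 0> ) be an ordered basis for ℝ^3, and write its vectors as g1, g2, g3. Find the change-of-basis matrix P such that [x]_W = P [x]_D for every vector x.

Column j of P is [bj]_W, since P maps D-coordinates to W-coordinates.
Expressing b1 in W: b1 = g1 + 2g2 - g3, so column 1 of P is <1, 2, -1>.
Doing the same for each bj gives P = [[1, 2, 1], [2, 1, 1], [-1, 1, 1]].

[[1, 2, 1], [2, 1, 1], [-1, 1, 1]]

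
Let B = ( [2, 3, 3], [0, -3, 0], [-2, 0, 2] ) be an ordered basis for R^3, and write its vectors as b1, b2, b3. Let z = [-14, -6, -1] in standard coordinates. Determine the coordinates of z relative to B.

We seek scalars with c_1 b1 + ... + c_3 b3 = z; equivalently solve M c = z where the columns of M are b1, ..., b3.
Gaussian elimination on [M | z] yields c = (-3, -1, 4).
Check: -3b1 - b2 + 4b3 = [-14, -6, -1].

[-3, -1, 4]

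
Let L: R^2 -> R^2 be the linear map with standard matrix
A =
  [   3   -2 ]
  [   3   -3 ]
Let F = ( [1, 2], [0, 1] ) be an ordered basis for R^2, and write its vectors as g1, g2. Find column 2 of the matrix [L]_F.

Compute L(g2) = A g2 = [-2, -3] in standard coordinates.
Then write this in F-coordinates: solve for y in y_1 g1 + y_2 g2 = [-2, -3].
This gives y = [-2, 1], which is column 2 of [L]_F.

[-2, 1]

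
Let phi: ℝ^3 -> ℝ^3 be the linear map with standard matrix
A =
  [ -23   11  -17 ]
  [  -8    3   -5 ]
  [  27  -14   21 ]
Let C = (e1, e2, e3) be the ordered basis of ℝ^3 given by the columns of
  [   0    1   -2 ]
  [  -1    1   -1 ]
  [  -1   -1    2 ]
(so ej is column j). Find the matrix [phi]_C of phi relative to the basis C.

With P the matrix whose columns are e1, ..., e3, [phi]_C = P^(-1) A P.
Column by column: phi(e1) = A e1 = <6, 2, -7>; its C-coordinates <1, 0, -3> give column 1.
Continuing for each basis vector yields [phi]_C = [[1, 3, -3], [0, 1, -1], [-3, -2, -1]].

[[1, 3, -3], [0, 1, -1], [-3, -2, -1]]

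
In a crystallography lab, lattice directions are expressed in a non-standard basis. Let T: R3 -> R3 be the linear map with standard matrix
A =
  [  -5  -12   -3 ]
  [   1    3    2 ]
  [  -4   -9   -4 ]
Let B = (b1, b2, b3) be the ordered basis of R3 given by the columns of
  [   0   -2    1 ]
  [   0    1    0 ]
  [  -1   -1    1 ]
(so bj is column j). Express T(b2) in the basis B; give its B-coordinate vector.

Column 2 of [T]_B is the B-coordinate vector of T(b2).
In standard coordinates T(b2) = A b2 = <1, -1, 3>.
Converting to B: <1, -1, 3> = -3b1 - b2 - b3, so the coordinate vector is <-3, -1, -1>.

<-3, -1, -1>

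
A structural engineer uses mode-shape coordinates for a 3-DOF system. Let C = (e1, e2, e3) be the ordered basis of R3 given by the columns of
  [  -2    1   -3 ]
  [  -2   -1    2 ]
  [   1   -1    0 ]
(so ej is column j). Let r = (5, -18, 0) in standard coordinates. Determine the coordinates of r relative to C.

[r]_C is the unique c with M c = r, where M has columns e1, ..., e3.
Solving this 3x3 system gives c = (4, 4, -3).
Check: 4e1 + 4e2 - 3e3 = (5, -18, 0).

(4, 4, -3)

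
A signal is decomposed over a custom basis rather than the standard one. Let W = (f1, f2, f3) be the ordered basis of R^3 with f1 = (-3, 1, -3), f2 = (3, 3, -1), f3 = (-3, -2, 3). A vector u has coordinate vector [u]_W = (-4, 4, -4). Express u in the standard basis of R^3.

By definition u = -4f1 + 4f2 - 4f3.
Summing componentwise gives (36, 16, -4).

(36, 16, -4)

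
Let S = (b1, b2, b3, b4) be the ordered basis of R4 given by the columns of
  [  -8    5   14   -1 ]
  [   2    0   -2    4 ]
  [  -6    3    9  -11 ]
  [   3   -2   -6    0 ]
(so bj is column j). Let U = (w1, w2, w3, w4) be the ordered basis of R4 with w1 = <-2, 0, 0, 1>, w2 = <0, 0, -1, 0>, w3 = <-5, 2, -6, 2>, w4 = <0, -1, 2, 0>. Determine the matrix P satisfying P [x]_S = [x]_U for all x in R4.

Let M have columns bj and N have columns wj. Then for every x, N [x]_U = x = M [x]_S, so P = N^(-1) M.
Since det N = 1, N^(-1) has integer entries; multiplying gives P = [[-1, 0, -2, -2], [-2, -1, -1, 1], [2, -1, -2, 1], [2, -2, -2, -2]].

[[-1, 0, -2, -2], [-2, -1, -1, 1], [2, -1, -2, 1], [2, -2, -2, -2]]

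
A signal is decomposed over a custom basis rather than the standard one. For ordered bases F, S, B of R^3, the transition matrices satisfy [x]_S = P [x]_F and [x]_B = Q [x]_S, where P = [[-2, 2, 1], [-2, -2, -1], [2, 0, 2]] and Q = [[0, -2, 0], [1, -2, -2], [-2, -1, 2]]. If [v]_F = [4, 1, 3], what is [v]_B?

[26, -5, 47]

Apply P to get S-coordinates [-3, -13, 14], then Q to get B-coordinates.
The result is [v]_B = [26, -5, 47].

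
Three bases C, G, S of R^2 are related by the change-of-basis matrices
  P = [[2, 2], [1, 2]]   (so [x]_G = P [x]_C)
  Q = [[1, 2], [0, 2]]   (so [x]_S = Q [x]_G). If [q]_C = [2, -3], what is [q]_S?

Apply P to get G-coordinates [-2, -4], then Q to get S-coordinates.
The result is [q]_S = [-10, -8].

[-10, -8]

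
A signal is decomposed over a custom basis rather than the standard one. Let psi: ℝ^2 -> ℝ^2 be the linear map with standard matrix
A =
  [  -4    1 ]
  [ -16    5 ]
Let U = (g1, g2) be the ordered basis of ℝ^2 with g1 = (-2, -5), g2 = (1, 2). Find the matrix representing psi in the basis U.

With P the matrix whose columns are g1, g2, [psi]_U = P^(-1) A P.
Column by column: psi(g1) = A g1 = (3, 7); its U-coordinates (-1, 1) give column 1.
Continuing for each basis vector yields [psi]_U = [[-1, 2], [1, 2]].

[[-1, 2], [1, 2]]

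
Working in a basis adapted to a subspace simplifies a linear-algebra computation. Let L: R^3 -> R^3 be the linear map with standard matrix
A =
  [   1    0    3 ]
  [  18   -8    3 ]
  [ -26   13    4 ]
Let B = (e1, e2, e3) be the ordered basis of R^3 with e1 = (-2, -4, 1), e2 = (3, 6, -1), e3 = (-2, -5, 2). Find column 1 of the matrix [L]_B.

Column 1 of [L]_B is the B-coordinate vector of L(e1).
In standard coordinates L(e1) = A e1 = (1, -1, 4).
Converting to B: (1, -1, 4) = e1 + 3e2 + 3e3, so the coordinate vector is (1, 3, 3).

(1, 3, 3)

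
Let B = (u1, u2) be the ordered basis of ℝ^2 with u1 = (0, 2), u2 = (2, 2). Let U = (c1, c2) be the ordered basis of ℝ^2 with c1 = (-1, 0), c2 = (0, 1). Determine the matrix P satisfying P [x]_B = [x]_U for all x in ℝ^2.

[[0, -2], [2, 2]]

Let M have columns uj and N have columns cj. Then for every x, N [x]_U = x = M [x]_B, so P = N^(-1) M.
Since det N = -1, N^(-1) has integer entries; multiplying gives P = [[0, -2], [2, 2]].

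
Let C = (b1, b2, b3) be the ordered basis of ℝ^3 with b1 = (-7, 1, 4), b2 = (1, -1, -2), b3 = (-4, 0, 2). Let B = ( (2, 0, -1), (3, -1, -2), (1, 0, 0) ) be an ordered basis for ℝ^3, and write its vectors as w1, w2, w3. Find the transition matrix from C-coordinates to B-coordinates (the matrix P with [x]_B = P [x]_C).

Take x = bj: its C-coordinates are the j-th standard unit vector, so P e_j — column j of P — equals [bj]_B.
b1 = -2w1 - w2 + 0·w3, giving column 1 = (-2, -1, 0); repeating for each j gives P = [[-2, 0, -2], [-1, 1, 0], [0, -2, 0]].

[[-2, 0, -2], [-1, 1, 0], [0, -2, 0]]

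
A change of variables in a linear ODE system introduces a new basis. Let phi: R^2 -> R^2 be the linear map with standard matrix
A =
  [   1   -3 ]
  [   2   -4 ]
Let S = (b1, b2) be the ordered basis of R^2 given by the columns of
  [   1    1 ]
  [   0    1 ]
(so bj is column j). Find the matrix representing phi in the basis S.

[[-1, 0], [2, -2]]

The j-th column of [phi]_S is [phi(bj)]_S.
phi(b1) = A b1 = [1, 2] = -b1 + 2b2, so column 1 is [-1, 2].
Repeating for b2 and assembling the columns gives [[-1, 0], [2, -2]].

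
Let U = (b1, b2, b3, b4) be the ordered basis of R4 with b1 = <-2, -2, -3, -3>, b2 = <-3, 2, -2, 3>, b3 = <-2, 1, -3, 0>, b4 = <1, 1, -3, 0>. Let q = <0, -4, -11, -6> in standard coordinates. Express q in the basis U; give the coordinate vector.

<3, 1, -3, 3>

[q]_U is the unique c with M c = q, where M has columns b1, ..., b4.
Gaussian elimination on [M | q] yields c = (3, 1, -3, 3).
Check: 3b1 + b2 - 3b3 + 3b4 = <0, -4, -11, -6>.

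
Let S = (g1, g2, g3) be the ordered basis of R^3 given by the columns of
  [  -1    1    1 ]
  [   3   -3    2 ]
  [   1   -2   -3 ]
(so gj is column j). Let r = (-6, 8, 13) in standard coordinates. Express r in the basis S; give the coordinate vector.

[r]_S is the unique c with M c = r, where M has columns g1, ..., g3.
Gaussian elimination on [M | r] yields c = (1, -3, -2).
Check: g1 - 3g2 - 2g3 = (-6, 8, 13).

(1, -3, -2)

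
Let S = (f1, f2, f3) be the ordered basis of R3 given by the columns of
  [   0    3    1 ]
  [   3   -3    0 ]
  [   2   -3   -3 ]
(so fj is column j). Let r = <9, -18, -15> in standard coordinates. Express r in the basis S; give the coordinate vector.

<-3, 3, 0>

We seek scalars with c_1 f1 + ... + c_3 f3 = r; equivalently solve M c = r where the columns of M are f1, ..., f3.
Gaussian elimination on [M | r] yields c = (-3, 3, 0).
Check: -3f1 + 3f2 + 0·f3 = <9, -18, -15>.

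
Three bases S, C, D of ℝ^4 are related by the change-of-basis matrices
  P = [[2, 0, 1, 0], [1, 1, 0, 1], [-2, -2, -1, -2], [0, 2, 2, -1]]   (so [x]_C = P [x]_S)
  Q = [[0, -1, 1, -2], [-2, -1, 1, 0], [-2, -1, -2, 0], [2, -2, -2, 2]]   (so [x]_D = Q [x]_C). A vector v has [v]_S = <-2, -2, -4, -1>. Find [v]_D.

<41, 35, -7, -56>

Composing the changes, [v]_D = Q P [v]_S.
Q P = [[-3, -7, -5, -1], [-7, -3, -3, -3], [-1, 3, 0, 3], [6, 6, 8, 0]]; applying this to <-2, -2, -4, -1> gives <41, 35, -7, -56>.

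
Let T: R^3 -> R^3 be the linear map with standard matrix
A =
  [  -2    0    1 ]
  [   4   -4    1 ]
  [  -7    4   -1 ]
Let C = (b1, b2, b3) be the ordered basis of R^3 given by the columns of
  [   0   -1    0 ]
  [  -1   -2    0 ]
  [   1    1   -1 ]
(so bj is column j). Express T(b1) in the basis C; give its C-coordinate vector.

Compute T(b1) = A b1 = [1, 5, -5] in standard coordinates.
Then write this in C-coordinates: solve for y in y_1 b1 + ... + y_3 b3 = [1, 5, -5].
This gives y = [-3, -1, 1], which is column 1 of [T]_C.

[-3, -1, 1]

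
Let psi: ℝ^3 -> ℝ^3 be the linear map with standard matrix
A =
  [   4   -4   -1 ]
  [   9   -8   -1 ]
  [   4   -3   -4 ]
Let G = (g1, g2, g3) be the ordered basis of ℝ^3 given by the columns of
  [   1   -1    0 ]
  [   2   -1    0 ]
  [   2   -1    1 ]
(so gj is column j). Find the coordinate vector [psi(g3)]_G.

<0, 1, -3>

Compute psi(g3) = A g3 = <-1, -1, -4> in standard coordinates.
Then write this in G-coordinates: solve for y in y_1 g1 + ... + y_3 g3 = <-1, -1, -4>.
This gives y = <0, 1, -3>, which is column 3 of [psi]_G.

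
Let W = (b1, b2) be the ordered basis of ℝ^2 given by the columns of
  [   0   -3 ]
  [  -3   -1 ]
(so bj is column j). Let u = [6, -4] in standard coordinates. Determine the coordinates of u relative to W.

Write u = c_1 b1 + c_2 b2 and solve for the c_i.
System: 0c_1 - 3c_2 = 6, -3c_1 - c_2 = -4; solving gives c_1 = 2, c_2 = -2.
Check: 2b1 - 2b2 = [6, -4].

[2, -2]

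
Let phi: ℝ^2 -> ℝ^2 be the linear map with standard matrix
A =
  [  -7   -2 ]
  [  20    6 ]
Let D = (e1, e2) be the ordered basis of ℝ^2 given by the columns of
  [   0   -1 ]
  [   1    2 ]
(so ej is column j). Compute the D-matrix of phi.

[[2, -2], [2, -3]]

Let P have columns e1, e2. Then [phi]_D = P^(-1) A P.
Here det P = 1, so P^(-1) is integer; computing A P first and then P^(-1)(A P) gives [[2, -2], [2, -3]].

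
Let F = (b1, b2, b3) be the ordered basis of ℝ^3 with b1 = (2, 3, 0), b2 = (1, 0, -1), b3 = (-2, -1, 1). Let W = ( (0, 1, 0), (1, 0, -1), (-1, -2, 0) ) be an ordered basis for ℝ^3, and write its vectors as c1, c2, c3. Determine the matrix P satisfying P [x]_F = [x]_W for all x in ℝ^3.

Let M have columns bj and N have columns cj. Then for every x, N [x]_W = x = M [x]_F, so P = N^(-1) M.
Since det N = 1, N^(-1) has integer entries; multiplying gives P = [[-1, 0, 1], [0, 1, -1], [-2, 0, 1]].

[[-1, 0, 1], [0, 1, -1], [-2, 0, 1]]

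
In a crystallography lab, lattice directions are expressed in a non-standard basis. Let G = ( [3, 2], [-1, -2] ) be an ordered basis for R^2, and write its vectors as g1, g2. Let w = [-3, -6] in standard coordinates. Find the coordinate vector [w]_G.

We seek scalars with c_1 g1 + c_2 g2 = w; equivalently solve M c = w where the columns of M are g1, g2.
System: 3c_1 - c_2 = -3, 2c_1 - 2c_2 = -6; solving gives c_1 = 0, c_2 = 3.
Check: 0·g1 + 3g2 = [-3, -6].

[0, 3]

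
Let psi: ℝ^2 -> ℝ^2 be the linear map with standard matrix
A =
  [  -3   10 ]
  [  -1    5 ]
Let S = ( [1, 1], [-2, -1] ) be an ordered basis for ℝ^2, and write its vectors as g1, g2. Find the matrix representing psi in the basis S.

[[1, -2], [-3, 1]]

Let P have columns g1, g2. Then [psi]_S = P^(-1) A P.
Here det P = 1, so P^(-1) is integer; computing A P first and then P^(-1)(A P) gives [[1, -2], [-3, 1]].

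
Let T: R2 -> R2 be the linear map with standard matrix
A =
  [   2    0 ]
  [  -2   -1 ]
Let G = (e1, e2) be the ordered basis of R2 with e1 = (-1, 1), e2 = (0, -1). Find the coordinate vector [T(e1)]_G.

Compute T(e1) = A e1 = (-2, 1) in standard coordinates.
Then write this in G-coordinates: solve for y in y_1 e1 + y_2 e2 = (-2, 1).
This gives y = (2, 1), which is column 1 of [T]_G.

(2, 1)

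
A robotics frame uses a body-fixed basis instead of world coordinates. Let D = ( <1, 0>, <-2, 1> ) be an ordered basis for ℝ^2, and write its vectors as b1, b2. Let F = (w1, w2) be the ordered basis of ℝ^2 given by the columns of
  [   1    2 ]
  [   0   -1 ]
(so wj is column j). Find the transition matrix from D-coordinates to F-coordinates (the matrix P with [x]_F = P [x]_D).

Let M have columns bj and N have columns wj. Then for every x, N [x]_F = x = M [x]_D, so P = N^(-1) M.
Since det N = -1, N^(-1) has integer entries; multiplying gives P = [[1, 0], [0, -1]].

[[1, 0], [0, -1]]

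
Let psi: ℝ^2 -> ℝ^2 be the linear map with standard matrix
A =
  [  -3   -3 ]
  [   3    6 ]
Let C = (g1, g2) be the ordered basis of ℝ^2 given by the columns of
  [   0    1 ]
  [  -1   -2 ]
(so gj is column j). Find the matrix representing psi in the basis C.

[[0, 3], [3, 3]]

Let P have columns g1, g2. Then [psi]_C = P^(-1) A P.
Here det P = 1, so P^(-1) is integer; computing A P first and then P^(-1)(A P) gives [[0, 3], [3, 3]].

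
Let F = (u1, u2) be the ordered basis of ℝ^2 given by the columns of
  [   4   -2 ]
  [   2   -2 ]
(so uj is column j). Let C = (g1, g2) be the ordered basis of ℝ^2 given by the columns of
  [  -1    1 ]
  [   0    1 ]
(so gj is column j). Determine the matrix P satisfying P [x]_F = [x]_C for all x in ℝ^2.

[[-2, 0], [2, -2]]

Take x = uj: its F-coordinates are the j-th standard unit vector, so P e_j — column j of P — equals [uj]_C.
u1 = -2g1 + 2g2, giving column 1 = (-2, 2); repeating for each j gives P = [[-2, 0], [2, -2]].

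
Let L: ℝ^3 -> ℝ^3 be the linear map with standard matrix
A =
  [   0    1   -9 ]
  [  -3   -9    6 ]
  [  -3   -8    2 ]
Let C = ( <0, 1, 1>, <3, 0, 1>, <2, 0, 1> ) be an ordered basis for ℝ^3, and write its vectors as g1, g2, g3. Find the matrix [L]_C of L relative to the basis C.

[[-3, -3, 0], [-2, -1, -1], [-1, -3, -3]]

The j-th column of [L]_C is [L(gj)]_C.
L(g1) = A g1 = <-8, -3, -6> = -3g1 - 2g2 - g3, so column 1 is <-3, -2, -1>.
Repeating for g2, g3 and assembling the columns gives [[-3, -3, 0], [-2, -1, -1], [-1, -3, -3]].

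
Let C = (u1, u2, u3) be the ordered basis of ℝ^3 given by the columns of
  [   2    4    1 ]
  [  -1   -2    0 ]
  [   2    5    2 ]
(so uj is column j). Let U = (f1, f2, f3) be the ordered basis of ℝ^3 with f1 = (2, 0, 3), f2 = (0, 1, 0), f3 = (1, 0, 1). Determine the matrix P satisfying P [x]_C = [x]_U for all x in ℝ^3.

Column j of P is [uj]_U, since P maps C-coordinates to U-coordinates.
Expressing u1 in U: u1 = 0·f1 - f2 + 2f3, so column 1 of P is (0, -1, 2).
Doing the same for each uj gives P = [[0, 1, 1], [-1, -2, 0], [2, 2, -1]].

[[0, 1, 1], [-1, -2, 0], [2, 2, -1]]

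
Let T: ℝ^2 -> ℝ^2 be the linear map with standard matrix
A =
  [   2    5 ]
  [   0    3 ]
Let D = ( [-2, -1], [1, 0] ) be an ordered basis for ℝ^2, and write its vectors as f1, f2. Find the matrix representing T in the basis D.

[[3, 0], [-3, 2]]

The j-th column of [T]_D is [T(fj)]_D.
T(f1) = A f1 = [-9, -3] = 3f1 - 3f2, so column 1 is [3, -3].
Repeating for f2 and assembling the columns gives [[3, 0], [-3, 2]].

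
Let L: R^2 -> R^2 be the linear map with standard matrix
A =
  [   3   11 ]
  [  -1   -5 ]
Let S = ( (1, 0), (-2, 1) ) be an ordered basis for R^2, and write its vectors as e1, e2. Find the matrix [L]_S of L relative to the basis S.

Let P have columns e1, e2. Then [L]_S = P^(-1) A P.
Here det P = 1, so P^(-1) is integer; computing A P first and then P^(-1)(A P) gives [[1, -1], [-1, -3]].

[[1, -1], [-1, -3]]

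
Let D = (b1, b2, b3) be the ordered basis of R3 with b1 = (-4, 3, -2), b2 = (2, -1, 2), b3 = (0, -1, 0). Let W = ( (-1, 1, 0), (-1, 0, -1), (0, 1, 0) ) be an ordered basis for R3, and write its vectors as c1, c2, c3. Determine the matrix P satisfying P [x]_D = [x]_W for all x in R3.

[[2, 0, 0], [2, -2, 0], [1, -1, -1]]

Let M have columns bj and N have columns cj. Then for every x, N [x]_W = x = M [x]_D, so P = N^(-1) M.
Since det N = -1, N^(-1) has integer entries; multiplying gives P = [[2, 0, 0], [2, -2, 0], [1, -1, -1]].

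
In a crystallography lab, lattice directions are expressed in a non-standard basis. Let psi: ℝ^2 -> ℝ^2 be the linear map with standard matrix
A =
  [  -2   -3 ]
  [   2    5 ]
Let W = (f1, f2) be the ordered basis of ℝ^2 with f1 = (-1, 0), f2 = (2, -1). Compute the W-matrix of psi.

[[2, 3], [2, 1]]

Let P have columns f1, f2. Then [psi]_W = P^(-1) A P.
Here det P = 1, so P^(-1) is integer; computing A P first and then P^(-1)(A P) gives [[2, 3], [2, 1]].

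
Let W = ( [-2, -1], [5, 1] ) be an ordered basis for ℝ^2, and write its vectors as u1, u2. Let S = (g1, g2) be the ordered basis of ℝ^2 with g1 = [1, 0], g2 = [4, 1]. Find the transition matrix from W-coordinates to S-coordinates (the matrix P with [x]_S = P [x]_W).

Column j of P is [uj]_S, since P maps W-coordinates to S-coordinates.
Expressing u1 in S: u1 = 2g1 - g2, so column 1 of P is [2, -1].
Doing the same for each uj gives P = [[2, 1], [-1, 1]].

[[2, 1], [-1, 1]]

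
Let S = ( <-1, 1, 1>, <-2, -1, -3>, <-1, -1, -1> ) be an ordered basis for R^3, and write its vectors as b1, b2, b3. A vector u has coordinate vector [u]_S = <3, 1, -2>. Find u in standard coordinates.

By definition u = 3b1 + b2 - 2b3.
Summing componentwise gives <-3, 4, 2>.

<-3, 4, 2>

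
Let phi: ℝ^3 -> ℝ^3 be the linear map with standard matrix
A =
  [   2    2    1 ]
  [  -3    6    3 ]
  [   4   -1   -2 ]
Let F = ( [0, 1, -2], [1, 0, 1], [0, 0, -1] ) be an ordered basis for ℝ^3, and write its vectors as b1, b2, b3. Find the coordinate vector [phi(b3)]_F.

[-3, -1, 3]

Column 3 of [phi]_F is the F-coordinate vector of phi(b3).
In standard coordinates phi(b3) = A b3 = [-1, -3, 2].
Converting to F: [-1, -3, 2] = -3b1 - b2 + 3b3, so the coordinate vector is [-3, -1, 3].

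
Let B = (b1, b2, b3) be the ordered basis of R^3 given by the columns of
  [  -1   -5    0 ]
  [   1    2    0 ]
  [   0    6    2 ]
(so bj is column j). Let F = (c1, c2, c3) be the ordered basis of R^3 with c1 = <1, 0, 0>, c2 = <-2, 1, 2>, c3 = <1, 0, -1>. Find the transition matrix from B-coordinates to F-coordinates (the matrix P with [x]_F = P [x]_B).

[[-1, 1, 2], [1, 2, 0], [2, -2, -2]]

Take x = bj: its B-coordinates are the j-th standard unit vector, so P e_j — column j of P — equals [bj]_F.
b1 = -c1 + c2 + 2c3, giving column 1 = <-1, 1, 2>; repeating for each j gives P = [[-1, 1, 2], [1, 2, 0], [2, -2, -2]].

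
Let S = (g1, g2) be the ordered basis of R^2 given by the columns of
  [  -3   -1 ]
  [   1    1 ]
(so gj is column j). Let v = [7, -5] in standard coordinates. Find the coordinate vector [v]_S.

[-1, -4]

[v]_S is the unique c with M c = v, where M has columns g1, g2.
System: -3c_1 - c_2 = 7, c_1 + c_2 = -5; solving gives c_1 = -1, c_2 = -4.
Check: -g1 - 4g2 = [7, -5].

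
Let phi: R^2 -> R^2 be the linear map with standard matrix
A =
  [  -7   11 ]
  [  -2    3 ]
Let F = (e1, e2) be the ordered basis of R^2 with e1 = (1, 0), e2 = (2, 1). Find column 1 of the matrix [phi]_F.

Column 1 of [phi]_F is the F-coordinate vector of phi(e1).
In standard coordinates phi(e1) = A e1 = (-7, -2).
Converting to F: (-7, -2) = -3e1 - 2e2, so the coordinate vector is (-3, -2).

(-3, -2)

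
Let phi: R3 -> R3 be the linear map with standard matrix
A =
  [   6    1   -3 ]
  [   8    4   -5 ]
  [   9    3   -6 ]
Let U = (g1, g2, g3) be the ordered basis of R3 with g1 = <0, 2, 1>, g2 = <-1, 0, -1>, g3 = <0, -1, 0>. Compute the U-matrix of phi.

[[1, 0, -2], [1, 3, 1], [-1, 3, 0]]

The j-th column of [phi]_U is [phi(gj)]_U.
phi(g1) = A g1 = <-1, 3, 0> = g1 + g2 - g3, so column 1 is <1, 1, -1>.
Repeating for g2, g3 and assembling the columns gives [[1, 0, -2], [1, 3, 1], [-1, 3, 0]].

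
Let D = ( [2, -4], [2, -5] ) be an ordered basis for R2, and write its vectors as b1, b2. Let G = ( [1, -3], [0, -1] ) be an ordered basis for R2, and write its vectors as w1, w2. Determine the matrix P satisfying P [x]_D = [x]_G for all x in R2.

Column j of P is [bj]_G, since P maps D-coordinates to G-coordinates.
Expressing b1 in G: b1 = 2w1 - 2w2, so column 1 of P is [2, -2].
Doing the same for each bj gives P = [[2, 2], [-2, -1]].

[[2, 2], [-2, -1]]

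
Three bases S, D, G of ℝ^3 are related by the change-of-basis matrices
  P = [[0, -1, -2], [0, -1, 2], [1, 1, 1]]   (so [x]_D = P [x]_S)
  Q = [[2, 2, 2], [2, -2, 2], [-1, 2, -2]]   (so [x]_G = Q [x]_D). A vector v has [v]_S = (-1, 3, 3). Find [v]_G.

Apply P to get D-coordinates (-9, 3, 5), then Q to get G-coordinates.
The result is [v]_G = (-2, -14, 5).

(-2, -14, 5)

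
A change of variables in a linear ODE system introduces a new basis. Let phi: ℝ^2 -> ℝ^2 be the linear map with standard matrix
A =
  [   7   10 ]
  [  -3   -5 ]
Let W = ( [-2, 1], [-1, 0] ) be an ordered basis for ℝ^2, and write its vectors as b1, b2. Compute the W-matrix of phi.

With P the matrix whose columns are b1, b2, [phi]_W = P^(-1) A P.
Column by column: phi(b1) = A b1 = [-4, 1]; its W-coordinates [1, 2] give column 1.
Continuing for each basis vector yields [phi]_W = [[1, 3], [2, 1]].

[[1, 3], [2, 1]]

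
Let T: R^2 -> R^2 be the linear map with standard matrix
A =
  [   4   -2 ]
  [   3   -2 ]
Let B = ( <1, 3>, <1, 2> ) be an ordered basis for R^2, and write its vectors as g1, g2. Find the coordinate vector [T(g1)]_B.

Column 1 of [T]_B is the B-coordinate vector of T(g1).
In standard coordinates T(g1) = A g1 = <-2, -3>.
Converting to B: <-2, -3> = g1 - 3g2, so the coordinate vector is <1, -3>.

<1, -3>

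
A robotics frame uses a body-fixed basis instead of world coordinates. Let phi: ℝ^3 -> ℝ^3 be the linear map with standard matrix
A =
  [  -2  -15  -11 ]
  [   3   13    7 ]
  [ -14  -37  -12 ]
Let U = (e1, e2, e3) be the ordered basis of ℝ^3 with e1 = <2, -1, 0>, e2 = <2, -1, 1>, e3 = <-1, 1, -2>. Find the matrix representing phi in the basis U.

Let P have columns e1, ..., e3. Then [phi]_U = P^(-1) A P.
Here det P = -1, so P^(-1) is integer; computing A P first and then P^(-1)(A P) gives [[1, 3, 2], [3, -3, 3], [-3, 0, 1]].

[[1, 3, 2], [3, -3, 3], [-3, 0, 1]]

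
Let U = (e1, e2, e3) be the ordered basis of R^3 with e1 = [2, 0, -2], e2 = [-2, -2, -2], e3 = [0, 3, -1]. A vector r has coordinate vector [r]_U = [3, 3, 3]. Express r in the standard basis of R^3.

[0, 3, -15]

By definition r = 3e1 + 3e2 + 3e3.
Summing componentwise gives [0, 3, -15].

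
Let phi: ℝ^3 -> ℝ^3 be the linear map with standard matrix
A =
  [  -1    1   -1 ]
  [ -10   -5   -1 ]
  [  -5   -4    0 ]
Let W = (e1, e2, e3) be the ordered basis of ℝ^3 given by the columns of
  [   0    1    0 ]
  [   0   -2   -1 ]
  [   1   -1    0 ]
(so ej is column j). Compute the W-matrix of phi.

With P the matrix whose columns are e1, ..., e3, [phi]_W = P^(-1) A P.
Column by column: phi(e1) = A e1 = <-1, -1, 0>; its W-coordinates <-1, -1, 3> give column 1.
Continuing for each basis vector yields [phi]_W = [[-1, 1, 3], [-1, -2, -1], [3, 3, -3]].

[[-1, 1, 3], [-1, -2, -1], [3, 3, -3]]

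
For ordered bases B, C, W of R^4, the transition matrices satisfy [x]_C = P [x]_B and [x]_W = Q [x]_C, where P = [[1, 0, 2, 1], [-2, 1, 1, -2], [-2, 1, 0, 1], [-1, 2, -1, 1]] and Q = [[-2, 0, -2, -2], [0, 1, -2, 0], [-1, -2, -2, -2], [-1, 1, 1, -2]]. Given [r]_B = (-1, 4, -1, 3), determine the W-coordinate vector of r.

Composing the changes, [r]_W = Q P [r]_B.
Q P = [[4, -6, -2, -6], [2, -1, 1, -4], [9, -8, -2, -1], [-3, -2, 1, -4]]; applying this to (-1, 4, -1, 3) gives (-44, -19, -42, -18).

(-44, -19, -42, -18)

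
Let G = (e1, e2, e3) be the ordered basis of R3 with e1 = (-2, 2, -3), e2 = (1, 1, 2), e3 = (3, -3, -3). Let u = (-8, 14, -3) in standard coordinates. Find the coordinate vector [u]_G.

[u]_G is the unique c with M c = u, where M has columns e1, ..., e3.
Gaussian elimination on [M | u] yields c = (4, 3, -1).
Check: 4e1 + 3e2 - e3 = (-8, 14, -3).

(4, 3, -1)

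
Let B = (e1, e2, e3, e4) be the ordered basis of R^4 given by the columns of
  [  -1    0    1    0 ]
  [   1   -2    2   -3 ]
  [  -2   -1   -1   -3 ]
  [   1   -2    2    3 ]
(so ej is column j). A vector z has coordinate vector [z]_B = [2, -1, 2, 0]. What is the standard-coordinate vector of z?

The coordinates say z = 2e1 - e2 + 2e3 + 0·e4; adding the scaled basis vectors gives [0, 8, -5, 8].

[0, 8, -5, 8]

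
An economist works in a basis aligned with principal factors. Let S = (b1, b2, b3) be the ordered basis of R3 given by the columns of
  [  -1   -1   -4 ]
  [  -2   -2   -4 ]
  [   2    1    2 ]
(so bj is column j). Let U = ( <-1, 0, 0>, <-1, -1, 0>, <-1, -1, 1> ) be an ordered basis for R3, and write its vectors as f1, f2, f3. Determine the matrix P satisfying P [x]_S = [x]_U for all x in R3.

Let M have columns bj and N have columns fj. Then for every x, N [x]_U = x = M [x]_S, so P = N^(-1) M.
Since det N = 1, N^(-1) has integer entries; multiplying gives P = [[-1, -1, 0], [0, 1, 2], [2, 1, 2]].

[[-1, -1, 0], [0, 1, 2], [2, 1, 2]]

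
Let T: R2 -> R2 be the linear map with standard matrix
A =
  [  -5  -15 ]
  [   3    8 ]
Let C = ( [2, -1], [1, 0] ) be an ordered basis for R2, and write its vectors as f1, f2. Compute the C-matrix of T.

[[2, -3], [1, 1]]

The j-th column of [T]_C is [T(fj)]_C.
T(f1) = A f1 = [5, -2] = 2f1 + f2, so column 1 is [2, 1].
Repeating for f2 and assembling the columns gives [[2, -3], [1, 1]].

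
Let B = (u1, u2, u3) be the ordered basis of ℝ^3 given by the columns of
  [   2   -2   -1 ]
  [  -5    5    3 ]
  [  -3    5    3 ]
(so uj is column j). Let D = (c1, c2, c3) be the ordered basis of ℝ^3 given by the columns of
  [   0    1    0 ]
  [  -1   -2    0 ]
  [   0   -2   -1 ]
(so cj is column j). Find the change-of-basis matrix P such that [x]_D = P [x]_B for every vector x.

Take x = uj: its B-coordinates are the j-th standard unit vector, so P e_j — column j of P — equals [uj]_D.
u1 = c1 + 2c2 - c3, giving column 1 = (1, 2, -1); repeating for each j gives P = [[1, -1, -1], [2, -2, -1], [-1, -1, -1]].

[[1, -1, -1], [2, -2, -1], [-1, -1, -1]]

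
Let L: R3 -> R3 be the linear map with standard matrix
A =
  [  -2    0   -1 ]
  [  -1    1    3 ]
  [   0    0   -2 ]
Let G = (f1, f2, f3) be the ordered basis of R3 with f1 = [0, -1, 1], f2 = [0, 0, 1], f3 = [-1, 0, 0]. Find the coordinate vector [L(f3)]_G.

[-1, 1, -2]

Column 3 of [L]_G is the G-coordinate vector of L(f3).
In standard coordinates L(f3) = A f3 = [2, 1, 0].
Converting to G: [2, 1, 0] = -f1 + f2 - 2f3, so the coordinate vector is [-1, 1, -2].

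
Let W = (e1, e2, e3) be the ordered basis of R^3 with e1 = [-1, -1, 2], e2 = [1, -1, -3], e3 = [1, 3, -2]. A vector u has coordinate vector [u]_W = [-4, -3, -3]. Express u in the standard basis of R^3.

[-2, -2, 7]

u = M [u]_W, where M has columns e1, ..., e3.
Carrying out the matrix-vector product, u = [-2, -2, 7].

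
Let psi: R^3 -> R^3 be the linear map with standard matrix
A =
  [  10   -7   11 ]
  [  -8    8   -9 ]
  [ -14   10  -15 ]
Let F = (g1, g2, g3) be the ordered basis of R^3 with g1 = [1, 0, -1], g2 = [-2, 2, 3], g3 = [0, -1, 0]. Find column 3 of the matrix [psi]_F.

[1, -3, 2]

Compute psi(g3) = A g3 = [7, -8, -10] in standard coordinates.
Then write this in F-coordinates: solve for y in y_1 g1 + ... + y_3 g3 = [7, -8, -10].
This gives y = [1, -3, 2], which is column 3 of [psi]_F.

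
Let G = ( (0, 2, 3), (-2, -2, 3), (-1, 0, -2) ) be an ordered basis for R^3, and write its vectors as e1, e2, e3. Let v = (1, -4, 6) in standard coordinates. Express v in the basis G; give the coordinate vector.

(-1, 1, -3)

[v]_G is the unique c with M c = v, where M has columns e1, ..., e3.
Solving this 3x3 system gives c = (-1, 1, -3).
Check: -e1 + e2 - 3e3 = (1, -4, 6).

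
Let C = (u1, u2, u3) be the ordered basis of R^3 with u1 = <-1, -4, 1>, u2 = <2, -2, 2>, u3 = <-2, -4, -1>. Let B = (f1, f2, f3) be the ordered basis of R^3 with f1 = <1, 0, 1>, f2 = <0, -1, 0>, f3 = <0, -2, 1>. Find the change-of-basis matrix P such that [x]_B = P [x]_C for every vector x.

Take x = uj: its C-coordinates are the j-th standard unit vector, so P e_j — column j of P — equals [uj]_B.
u1 = -f1 + 0·f2 + 2f3, giving column 1 = <-1, 0, 2>; repeating for each j gives P = [[-1, 2, -2], [0, 2, 2], [2, 0, 1]].

[[-1, 2, -2], [0, 2, 2], [2, 0, 1]]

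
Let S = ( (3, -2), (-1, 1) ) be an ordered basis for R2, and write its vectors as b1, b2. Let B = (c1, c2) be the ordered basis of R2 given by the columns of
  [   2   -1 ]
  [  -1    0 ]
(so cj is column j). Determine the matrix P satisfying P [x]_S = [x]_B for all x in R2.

Take x = bj: its S-coordinates are the j-th standard unit vector, so P e_j — column j of P — equals [bj]_B.
b1 = 2c1 + c2, giving column 1 = (2, 1); repeating for each j gives P = [[2, -1], [1, -1]].

[[2, -1], [1, -1]]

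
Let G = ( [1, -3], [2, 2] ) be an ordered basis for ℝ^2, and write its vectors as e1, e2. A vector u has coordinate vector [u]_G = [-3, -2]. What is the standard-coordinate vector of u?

By definition u = -3e1 - 2e2.
Summing componentwise gives [-7, 5].

[-7, 5]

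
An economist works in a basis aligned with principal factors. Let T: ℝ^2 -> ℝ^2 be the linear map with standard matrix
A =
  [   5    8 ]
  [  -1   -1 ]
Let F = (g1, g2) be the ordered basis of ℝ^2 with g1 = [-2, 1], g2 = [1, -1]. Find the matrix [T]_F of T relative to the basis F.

[[1, 3], [0, 3]]

Let P have columns g1, g2. Then [T]_F = P^(-1) A P.
Here det P = 1, so P^(-1) is integer; computing A P first and then P^(-1)(A P) gives [[1, 3], [0, 3]].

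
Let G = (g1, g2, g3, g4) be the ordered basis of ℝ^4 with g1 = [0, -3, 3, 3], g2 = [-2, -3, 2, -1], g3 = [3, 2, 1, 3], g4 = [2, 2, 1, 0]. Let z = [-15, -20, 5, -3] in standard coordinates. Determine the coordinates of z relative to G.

[1, 3, -1, -3]

[z]_G is the unique c with M c = z, where M has columns g1, ..., g4.
Solving this 4x4 system gives c = (1, 3, -1, -3).
Check: g1 + 3g2 - g3 - 3g4 = [-15, -20, 5, -3].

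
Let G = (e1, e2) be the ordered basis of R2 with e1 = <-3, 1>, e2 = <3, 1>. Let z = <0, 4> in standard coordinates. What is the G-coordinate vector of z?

Write z = c_1 e1 + c_2 e2 and solve for the c_i.
System: -3c_1 + 3c_2 = 0, c_1 + c_2 = 4; solving gives c_1 = 2, c_2 = 2.
Check: 2e1 + 2e2 = <0, 4>.

<2, 2>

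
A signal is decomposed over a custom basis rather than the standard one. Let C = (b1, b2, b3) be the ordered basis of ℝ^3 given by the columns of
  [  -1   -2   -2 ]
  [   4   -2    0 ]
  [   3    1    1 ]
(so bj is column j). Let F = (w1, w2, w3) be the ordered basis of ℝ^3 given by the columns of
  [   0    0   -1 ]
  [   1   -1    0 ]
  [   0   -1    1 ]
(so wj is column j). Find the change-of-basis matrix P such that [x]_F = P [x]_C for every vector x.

Column j of P is [bj]_F, since P maps C-coordinates to F-coordinates.
Expressing b1 in F: b1 = 2w1 - 2w2 + w3, so column 1 of P is <2, -2, 1>.
Doing the same for each bj gives P = [[2, -1, 1], [-2, 1, 1], [1, 2, 2]].

[[2, -1, 1], [-2, 1, 1], [1, 2, 2]]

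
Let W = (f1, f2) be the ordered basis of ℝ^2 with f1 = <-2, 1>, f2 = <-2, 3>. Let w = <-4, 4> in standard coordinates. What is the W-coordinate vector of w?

<1, 1>

We seek scalars with c_1 f1 + c_2 f2 = w; equivalently solve M c = w where the columns of M are f1, f2.
System: -2c_1 - 2c_2 = -4, c_1 + 3c_2 = 4; solving gives c_1 = 1, c_2 = 1.
Check: f1 + f2 = <-4, 4>.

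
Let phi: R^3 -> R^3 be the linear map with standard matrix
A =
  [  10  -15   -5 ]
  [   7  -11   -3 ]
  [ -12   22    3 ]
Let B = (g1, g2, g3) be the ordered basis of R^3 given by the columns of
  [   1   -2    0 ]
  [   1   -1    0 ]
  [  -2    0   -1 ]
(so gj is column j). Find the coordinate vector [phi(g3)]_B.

(1, -2, 1)

Column 3 of [phi]_B is the B-coordinate vector of phi(g3).
In standard coordinates phi(g3) = A g3 = (5, 3, -3).
Converting to B: (5, 3, -3) = g1 - 2g2 + g3, so the coordinate vector is (1, -2, 1).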